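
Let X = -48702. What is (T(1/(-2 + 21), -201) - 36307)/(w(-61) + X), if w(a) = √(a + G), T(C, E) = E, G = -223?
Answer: 222251577/296485636 + 9127*I*√71/296485636 ≈ 0.74962 + 0.00025939*I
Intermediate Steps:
w(a) = √(-223 + a) (w(a) = √(a - 223) = √(-223 + a))
(T(1/(-2 + 21), -201) - 36307)/(w(-61) + X) = (-201 - 36307)/(√(-223 - 61) - 48702) = -36508/(√(-284) - 48702) = -36508/(2*I*√71 - 48702) = -36508/(-48702 + 2*I*√71)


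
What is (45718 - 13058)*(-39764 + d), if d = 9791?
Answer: -978918180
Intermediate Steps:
(45718 - 13058)*(-39764 + d) = (45718 - 13058)*(-39764 + 9791) = 32660*(-29973) = -978918180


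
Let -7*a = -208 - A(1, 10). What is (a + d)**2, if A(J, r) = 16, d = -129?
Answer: 9409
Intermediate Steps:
a = 32 (a = -(-208 - 1*16)/7 = -(-208 - 16)/7 = -1/7*(-224) = 32)
(a + d)**2 = (32 - 129)**2 = (-97)**2 = 9409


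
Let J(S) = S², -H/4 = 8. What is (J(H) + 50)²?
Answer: 1153476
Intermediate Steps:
H = -32 (H = -4*8 = -32)
(J(H) + 50)² = ((-32)² + 50)² = (1024 + 50)² = 1074² = 1153476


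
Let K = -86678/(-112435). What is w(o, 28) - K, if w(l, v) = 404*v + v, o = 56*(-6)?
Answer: 1274926222/112435 ≈ 11339.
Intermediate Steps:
o = -336
K = 86678/112435 (K = -86678*(-1/112435) = 86678/112435 ≈ 0.77092)
w(l, v) = 405*v
w(o, 28) - K = 405*28 - 1*86678/112435 = 11340 - 86678/112435 = 1274926222/112435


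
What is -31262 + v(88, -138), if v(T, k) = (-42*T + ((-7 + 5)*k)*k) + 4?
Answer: -73042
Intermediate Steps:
v(T, k) = 4 - 42*T - 2*k**2 (v(T, k) = (-42*T + (-2*k)*k) + 4 = (-42*T - 2*k**2) + 4 = 4 - 42*T - 2*k**2)
-31262 + v(88, -138) = -31262 + (4 - 42*88 - 2*(-138)**2) = -31262 + (4 - 3696 - 2*19044) = -31262 + (4 - 3696 - 38088) = -31262 - 41780 = -73042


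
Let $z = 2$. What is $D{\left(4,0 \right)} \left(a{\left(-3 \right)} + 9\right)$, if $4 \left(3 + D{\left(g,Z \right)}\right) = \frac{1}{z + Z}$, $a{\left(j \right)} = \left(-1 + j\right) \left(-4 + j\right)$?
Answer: $- \frac{851}{8} \approx -106.38$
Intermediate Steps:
$D{\left(g,Z \right)} = -3 + \frac{1}{4 \left(2 + Z\right)}$
$D{\left(4,0 \right)} \left(a{\left(-3 \right)} + 9\right) = \frac{-23 - 0}{4 \left(2 + 0\right)} \left(\left(4 + \left(-3\right)^{2} - -15\right) + 9\right) = \frac{-23 + 0}{4 \cdot 2} \left(\left(4 + 9 + 15\right) + 9\right) = \frac{1}{4} \cdot \frac{1}{2} \left(-23\right) \left(28 + 9\right) = \left(- \frac{23}{8}\right) 37 = - \frac{851}{8}$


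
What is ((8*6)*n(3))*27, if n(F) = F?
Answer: 3888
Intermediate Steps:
((8*6)*n(3))*27 = ((8*6)*3)*27 = (48*3)*27 = 144*27 = 3888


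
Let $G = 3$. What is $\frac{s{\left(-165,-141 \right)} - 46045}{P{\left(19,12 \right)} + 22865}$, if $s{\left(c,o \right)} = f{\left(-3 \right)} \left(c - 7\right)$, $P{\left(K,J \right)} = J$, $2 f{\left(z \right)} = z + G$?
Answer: $- \frac{46045}{22877} \approx -2.0127$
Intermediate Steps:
$f{\left(z \right)} = \frac{3}{2} + \frac{z}{2}$ ($f{\left(z \right)} = \frac{z + 3}{2} = \frac{3 + z}{2} = \frac{3}{2} + \frac{z}{2}$)
$s{\left(c,o \right)} = 0$ ($s{\left(c,o \right)} = \left(\frac{3}{2} + \frac{1}{2} \left(-3\right)\right) \left(c - 7\right) = \left(\frac{3}{2} - \frac{3}{2}\right) \left(-7 + c\right) = 0 \left(-7 + c\right) = 0$)
$\frac{s{\left(-165,-141 \right)} - 46045}{P{\left(19,12 \right)} + 22865} = \frac{0 - 46045}{12 + 22865} = - \frac{46045}{22877}$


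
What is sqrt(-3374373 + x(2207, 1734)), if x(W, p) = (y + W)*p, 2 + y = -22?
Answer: 3*sqrt(45661) ≈ 641.05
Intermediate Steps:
y = -24 (y = -2 - 22 = -24)
x(W, p) = p*(-24 + W) (x(W, p) = (-24 + W)*p = p*(-24 + W))
sqrt(-3374373 + x(2207, 1734)) = sqrt(-3374373 + 1734*(-24 + 2207)) = sqrt(-3374373 + 1734*2183) = sqrt(-3374373 + 3785322) = sqrt(410949) = 3*sqrt(45661)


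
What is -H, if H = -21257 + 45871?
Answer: -24614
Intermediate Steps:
H = 24614
-H = -1*24614 = -24614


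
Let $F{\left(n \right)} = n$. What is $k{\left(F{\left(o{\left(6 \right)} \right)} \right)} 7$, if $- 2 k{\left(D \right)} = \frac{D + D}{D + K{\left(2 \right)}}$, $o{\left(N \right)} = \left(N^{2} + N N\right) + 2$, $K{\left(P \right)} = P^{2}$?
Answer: $- \frac{259}{39} \approx -6.641$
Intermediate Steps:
$o{\left(N \right)} = 2 + 2 N^{2}$ ($o{\left(N \right)} = \left(N^{2} + N^{2}\right) + 2 = 2 N^{2} + 2 = 2 + 2 N^{2}$)
$k{\left(D \right)} = - \frac{D}{4 + D}$ ($k{\left(D \right)} = - \frac{\left(D + D\right) \frac{1}{D + 2^{2}}}{2} = - \frac{2 D \frac{1}{D + 4}}{2} = - \frac{2 D \frac{1}{4 + D}}{2} = - \frac{D}{4 + D}$)
$k{\left(F{\left(o{\left(6 \right)} \right)} \right)} 7 = - \frac{2 + 2 \cdot 6^{2}}{4 + \left(2 + 2 \cdot 6^{2}\right)} 7 = - \frac{2 + 2 \cdot 36}{4 + \left(2 + 2 \cdot 36\right)} 7 = - \frac{2 + 72}{4 + \left(2 + 72\right)} 7 = \left(-1\right) 74 \frac{1}{4 + 74} \cdot 7 = \left(-1\right) 74 \cdot \frac{1}{78} \cdot 7 = \left(- \frac{37}{39}\right) 7 = - \frac{259}{39}$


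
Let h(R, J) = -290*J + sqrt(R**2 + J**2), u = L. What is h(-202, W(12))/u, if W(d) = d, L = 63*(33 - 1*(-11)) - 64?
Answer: -870/677 + sqrt(10237)/1354 ≈ -1.2104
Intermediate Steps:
L = 2708 (L = 63*(33 + 11) - 64 = 63*44 - 64 = 2772 - 64 = 2708)
u = 2708
h(R, J) = sqrt(J**2 + R**2) - 290*J (h(R, J) = -290*J + sqrt(J**2 + R**2) = sqrt(J**2 + R**2) - 290*J)
h(-202, W(12))/u = (sqrt(12**2 + (-202)**2) - 290*12)/2708 = (sqrt(144 + 40804) - 3480)*(1/2708) = (sqrt(40948) - 3480)*(1/2708) = (2*sqrt(10237) - 3480)*(1/2708) = (-3480 + 2*sqrt(10237))*(1/2708) = -870/677 + sqrt(10237)/1354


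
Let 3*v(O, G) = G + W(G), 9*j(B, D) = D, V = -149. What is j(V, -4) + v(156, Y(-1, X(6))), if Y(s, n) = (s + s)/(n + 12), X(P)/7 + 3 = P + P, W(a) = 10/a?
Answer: -9409/75 ≈ -125.45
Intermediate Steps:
j(B, D) = D/9
X(P) = -21 + 14*P (X(P) = -21 + 7*(P + P) = -21 + 7*(2*P) = -21 + 14*P)
Y(s, n) = 2*s/(12 + n) (Y(s, n) = (2*s)/(12 + n) = 2*s/(12 + n))
v(O, G) = G/3 + 10/(3*G) (v(O, G) = (G + 10/G)/3 = G/3 + 10/(3*G))
j(V, -4) + v(156, Y(-1, X(6))) = (⅑)*(-4) + (10 + (2*(-1)/(12 + (-21 + 14*6)))²)/(3*((2*(-1)/(12 + (-21 + 14*6))))) = -4/9 + (10 + (2*(-1)/(12 + (-21 + 84)))²)/(3*((2*(-1)/(12 + (-21 + 84))))) = -4/9 + (10 + (2*(-1)/(12 + 63))²)/(3*((2*(-1)/(12 + 63)))) = -4/9 + (10 + (2*(-1)/75)²)/(3*((2*(-1)/75))) = -4/9 + (10 + (2*(-1)*(1/75))²)/(3*((2*(-1)*(1/75)))) = -4/9 + (10 + (-2/75)²)/(3*(-2/75)) = -4/9 + (⅓)*(-75/2)*(10 + 4/5625) = -4/9 + (⅓)*(-75/2)*(56254/5625) = -4/9 - 28127/225 = -9409/75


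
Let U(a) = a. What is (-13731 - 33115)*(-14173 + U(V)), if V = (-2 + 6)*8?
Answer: 662449286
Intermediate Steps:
V = 32 (V = 4*8 = 32)
(-13731 - 33115)*(-14173 + U(V)) = (-13731 - 33115)*(-14173 + 32) = -46846*(-14141) = 662449286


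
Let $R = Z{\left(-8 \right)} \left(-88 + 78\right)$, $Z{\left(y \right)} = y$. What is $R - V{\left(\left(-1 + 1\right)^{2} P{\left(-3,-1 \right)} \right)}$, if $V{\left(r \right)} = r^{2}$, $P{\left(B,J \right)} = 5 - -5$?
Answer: $80$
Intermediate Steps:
$P{\left(B,J \right)} = 10$ ($P{\left(B,J \right)} = 5 + 5 = 10$)
$R = 80$ ($R = - 8 \left(-88 + 78\right) = \left(-8\right) \left(-10\right) = 80$)
$R - V{\left(\left(-1 + 1\right)^{2} P{\left(-3,-1 \right)} \right)} = 80 - \left(\left(-1 + 1\right)^{2} \cdot 10\right)^{2} = 80 - \left(0^{2} \cdot 10\right)^{2} = 80 - \left(0 \cdot 10\right)^{2} = 80 - 0^{2} = 80 - 0 = 80 + 0 = 80$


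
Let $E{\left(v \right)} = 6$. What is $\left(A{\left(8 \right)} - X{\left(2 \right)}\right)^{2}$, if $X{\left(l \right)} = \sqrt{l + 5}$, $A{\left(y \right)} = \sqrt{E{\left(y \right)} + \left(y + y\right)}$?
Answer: $29 - 2 \sqrt{154} \approx 4.1806$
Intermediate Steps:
$A{\left(y \right)} = \sqrt{6 + 2 y}$ ($A{\left(y \right)} = \sqrt{6 + \left(y + y\right)} = \sqrt{6 + 2 y}$)
$X{\left(l \right)} = \sqrt{5 + l}$
$\left(A{\left(8 \right)} - X{\left(2 \right)}\right)^{2} = \left(\sqrt{6 + 2 \cdot 8} + \left(3 \cdot 0 - \sqrt{5 + 2}\right)\right)^{2} = \left(\sqrt{6 + 16} + \left(0 - \sqrt{7}\right)\right)^{2} = \left(\sqrt{22} - \sqrt{7}\right)^{2}$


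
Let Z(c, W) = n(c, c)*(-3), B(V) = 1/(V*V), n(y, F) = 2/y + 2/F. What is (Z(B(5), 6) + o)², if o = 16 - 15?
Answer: 89401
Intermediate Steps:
n(y, F) = 2/F + 2/y
B(V) = V⁻²
o = 1
Z(c, W) = -12/c (Z(c, W) = (2/c + 2/c)*(-3) = (4/c)*(-3) = -12/c)
(Z(B(5), 6) + o)² = (-12/(5⁻²) + 1)² = (-12/1/25 + 1)² = (-12*25 + 1)² = (-300 + 1)² = (-299)² = 89401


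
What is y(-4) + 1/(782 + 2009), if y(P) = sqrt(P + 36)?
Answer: 1/2791 + 4*sqrt(2) ≈ 5.6572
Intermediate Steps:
y(P) = sqrt(36 + P)
y(-4) + 1/(782 + 2009) = sqrt(36 - 4) + 1/(782 + 2009) = sqrt(32) + 1/2791 = 4*sqrt(2) + 1/2791 = 1/2791 + 4*sqrt(2)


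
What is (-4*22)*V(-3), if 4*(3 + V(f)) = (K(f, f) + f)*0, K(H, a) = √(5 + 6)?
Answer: 264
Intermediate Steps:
K(H, a) = √11
V(f) = -3 (V(f) = -3 + ((√11 + f)*0)/4 = -3 + ((f + √11)*0)/4 = -3 + (¼)*0 = -3 + 0 = -3)
(-4*22)*V(-3) = -4*22*(-3) = -88*(-3) = 264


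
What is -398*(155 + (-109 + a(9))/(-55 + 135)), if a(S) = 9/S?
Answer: -611527/10 ≈ -61153.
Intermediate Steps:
-398*(155 + (-109 + a(9))/(-55 + 135)) = -398*(155 + (-109 + 9/9)/(-55 + 135)) = -398*(155 + (-109 + 9*(⅑))/80) = -398*(155 + (-109 + 1)*(1/80)) = -398*(155 - 108*1/80) = -398*(155 - 27/20) = -398*3073/20 = -611527/10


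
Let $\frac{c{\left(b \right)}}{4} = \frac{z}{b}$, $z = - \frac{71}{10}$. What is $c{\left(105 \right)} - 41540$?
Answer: $- \frac{21808642}{525} \approx -41540.0$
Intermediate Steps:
$z = - \frac{71}{10}$ ($z = \left(-71\right) \frac{1}{10} = - \frac{71}{10} \approx -7.1$)
$c{\left(b \right)} = - \frac{142}{5 b}$ ($c{\left(b \right)} = 4 \left(- \frac{71}{10 b}\right) = - \frac{142}{5 b}$)
$c{\left(105 \right)} - 41540 = - \frac{142}{5 \cdot 105} - 41540 = \left(- \frac{142}{5}\right) \frac{1}{105} - 41540 = - \frac{142}{525} - 41540 = - \frac{21808642}{525}$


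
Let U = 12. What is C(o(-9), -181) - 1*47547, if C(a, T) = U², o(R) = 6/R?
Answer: -47403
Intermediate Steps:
C(a, T) = 144 (C(a, T) = 12² = 144)
C(o(-9), -181) - 1*47547 = 144 - 1*47547 = 144 - 47547 = -47403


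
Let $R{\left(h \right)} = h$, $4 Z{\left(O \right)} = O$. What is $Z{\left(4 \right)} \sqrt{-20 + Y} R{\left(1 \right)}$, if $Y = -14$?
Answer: $i \sqrt{34} \approx 5.8309 i$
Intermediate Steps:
$Z{\left(O \right)} = \frac{O}{4}$
$Z{\left(4 \right)} \sqrt{-20 + Y} R{\left(1 \right)} = \frac{1}{4} \cdot 4 \sqrt{-20 - 14} \cdot 1 = 1 \sqrt{-34} \cdot 1 = 1 i \sqrt{34} \cdot 1 = i \sqrt{34} \cdot 1 = i \sqrt{34}$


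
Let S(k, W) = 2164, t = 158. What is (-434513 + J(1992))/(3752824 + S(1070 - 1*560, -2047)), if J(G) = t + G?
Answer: -432363/3754988 ≈ -0.11514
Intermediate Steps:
J(G) = 158 + G
(-434513 + J(1992))/(3752824 + S(1070 - 1*560, -2047)) = (-434513 + (158 + 1992))/(3752824 + 2164) = (-434513 + 2150)/3754988 = -432363*1/3754988 = -432363/3754988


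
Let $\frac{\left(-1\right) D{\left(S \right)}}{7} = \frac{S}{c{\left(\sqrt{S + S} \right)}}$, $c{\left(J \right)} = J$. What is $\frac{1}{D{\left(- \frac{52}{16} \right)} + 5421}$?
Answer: $\frac{3336}{18084505} + \frac{14 i \sqrt{26}}{235098565} \approx 0.00018447 + 3.0364 \cdot 10^{-7} i$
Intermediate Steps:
$D{\left(S \right)} = - \frac{7 \sqrt{2} \sqrt{S}}{2}$ ($D{\left(S \right)} = - 7 \frac{S}{\sqrt{S + S}} = - 7 \frac{S}{\sqrt{2 S}} = - 7 \frac{S}{\sqrt{2} \sqrt{S}} = - 7 S \frac{\sqrt{2}}{2 \sqrt{S}} = - 7 \frac{\sqrt{2} \sqrt{S}}{2} = - \frac{7 \sqrt{2} \sqrt{S}}{2}$)
$\frac{1}{D{\left(- \frac{52}{16} \right)} + 5421} = \frac{1}{- \frac{7 \sqrt{2} \sqrt{- \frac{52}{16}}}{2} + 5421} = \frac{1}{- \frac{7 \sqrt{2} \sqrt{\left(-52\right) \frac{1}{16}}}{2} + 5421} = \frac{1}{- \frac{7 \sqrt{2} \sqrt{- \frac{13}{4}}}{2} + 5421} = \frac{1}{- \frac{7 \sqrt{2} \frac{i \sqrt{13}}{2}}{2} + 5421} = \frac{1}{- \frac{7 i \sqrt{26}}{4} + 5421} = \frac{1}{5421 - \frac{7 i \sqrt{26}}{4}}$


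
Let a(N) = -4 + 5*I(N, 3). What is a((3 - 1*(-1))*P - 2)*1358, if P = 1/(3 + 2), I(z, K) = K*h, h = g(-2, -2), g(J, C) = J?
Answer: -46172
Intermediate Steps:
h = -2
I(z, K) = -2*K (I(z, K) = K*(-2) = -2*K)
P = 1/5 ≈ 0.20000
a(N) = -34 (a(N) = -4 + 5*(-2*3) = -4 + 5*(-6) = -4 - 30 = -34)
a((3 - 1*(-1))*P - 2)*1358 = -34*1358 = -46172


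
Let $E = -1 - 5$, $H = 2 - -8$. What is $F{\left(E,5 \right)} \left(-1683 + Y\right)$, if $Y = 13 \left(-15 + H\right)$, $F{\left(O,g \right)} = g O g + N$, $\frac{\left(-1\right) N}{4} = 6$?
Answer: $304152$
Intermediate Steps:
$N = -24$ ($N = \left(-4\right) 6 = -24$)
$H = 10$ ($H = 2 + 8 = 10$)
$E = -6$
$F{\left(O,g \right)} = -24 + O g^{2}$ ($F{\left(O,g \right)} = g O g - 24 = O g g - 24 = O g^{2} - 24 = -24 + O g^{2}$)
$Y = -65$ ($Y = 13 \left(-15 + 10\right) = 13 \left(-5\right) = -65$)
$F{\left(E,5 \right)} \left(-1683 + Y\right) = \left(-24 - 6 \cdot 5^{2}\right) \left(-1683 - 65\right) = \left(-24 - 150\right) \left(-1748\right) = \left(-174\right) \left(-1748\right) = 304152$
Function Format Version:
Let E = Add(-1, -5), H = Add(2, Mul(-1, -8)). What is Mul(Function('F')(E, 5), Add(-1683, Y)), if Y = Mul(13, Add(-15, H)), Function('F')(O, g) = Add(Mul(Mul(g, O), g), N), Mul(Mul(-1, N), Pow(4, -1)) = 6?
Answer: 304152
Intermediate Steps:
N = -24 (N = Mul(-4, 6) = -24)
H = 10 (H = Add(2, 8) = 10)
E = -6
Function('F')(O, g) = Add(-24, Mul(O, Pow(g, 2))) (Function('F')(O, g) = Add(Mul(Mul(g, O), g), -24) = Add(Mul(Mul(O, g), g), -24) = Add(Mul(O, Pow(g, 2)), -24) = Add(-24, Mul(O, Pow(g, 2))))
Y = -65 (Y = Mul(13, Add(-15, 10)) = Mul(13, -5) = -65)
Mul(Function('F')(E, 5), Add(-1683, Y)) = Mul(Add(-24, Mul(-6, Pow(5, 2))), Add(-1683, -65)) = Mul(Add(-24, Mul(-6, 25)), -1748) = Mul(Add(-24, -150), -1748) = Mul(-174, -1748) = 304152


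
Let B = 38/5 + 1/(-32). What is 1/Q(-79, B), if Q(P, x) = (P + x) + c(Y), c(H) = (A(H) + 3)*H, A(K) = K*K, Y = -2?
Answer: -160/13669 ≈ -0.011705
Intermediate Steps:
A(K) = K**2
c(H) = H*(3 + H**2) (c(H) = (H**2 + 3)*H = (3 + H**2)*H = H*(3 + H**2))
B = 1211/160 (B = 38*(1/5) + 1*(-1/32) = 38/5 - 1/32 = 1211/160 ≈ 7.5687)
Q(P, x) = -14 + P + x (Q(P, x) = (P + x) - 2*(3 + (-2)**2) = (P + x) - 2*(3 + 4) = (P + x) - 2*7 = (P + x) - 14 = -14 + P + x)
1/Q(-79, B) = 1/(-14 - 79 + 1211/160) = 1/(-13669/160) = -160/13669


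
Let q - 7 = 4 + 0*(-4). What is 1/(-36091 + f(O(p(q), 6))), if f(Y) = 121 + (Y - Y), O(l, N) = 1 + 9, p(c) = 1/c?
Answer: -1/35970 ≈ -2.7801e-5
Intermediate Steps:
q = 11 (q = 7 + (4 + 0*(-4)) = 7 + (4 + 0) = 7 + 4 = 11)
O(l, N) = 10
f(Y) = 121 (f(Y) = 121 + 0 = 121)
1/(-36091 + f(O(p(q), 6))) = 1/(-36091 + 121) = 1/(-35970) = -1/35970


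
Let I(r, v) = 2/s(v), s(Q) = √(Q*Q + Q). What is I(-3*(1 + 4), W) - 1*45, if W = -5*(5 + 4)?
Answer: -45 + √55/165 ≈ -44.955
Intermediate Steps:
W = -45 (W = -5*9 = -45)
s(Q) = √(Q + Q²) (s(Q) = √(Q² + Q) = √(Q + Q²))
I(r, v) = 2/√(v*(1 + v)) (I(r, v) = 2/(√(v*(1 + v))) = 2/√(v*(1 + v)))
I(-3*(1 + 4), W) - 1*45 = 2/√(-45*(1 - 45)) - 1*45 = 2/√(-45*(-44)) - 45 = 2/√1980 - 45 = 2*(√55/330) - 45 = √55/165 - 45 = -45 + √55/165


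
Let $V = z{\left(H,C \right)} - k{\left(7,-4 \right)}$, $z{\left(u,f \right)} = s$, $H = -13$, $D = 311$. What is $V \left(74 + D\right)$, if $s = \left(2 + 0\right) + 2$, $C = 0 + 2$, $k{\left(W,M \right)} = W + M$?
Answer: $385$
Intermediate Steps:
$k{\left(W,M \right)} = M + W$
$C = 2$
$s = 4$ ($s = 2 + 2 = 4$)
$z{\left(u,f \right)} = 4$
$V = 1$ ($V = 4 - \left(-4 + 7\right) = 4 - 3 = 1$)
$V \left(74 + D\right) = 1 \left(74 + 311\right) = 1 \cdot 385 = 385$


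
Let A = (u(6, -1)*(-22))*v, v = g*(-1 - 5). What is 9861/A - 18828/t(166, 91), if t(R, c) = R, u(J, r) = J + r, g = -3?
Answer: -6486061/54780 ≈ -118.40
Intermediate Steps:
v = 18 (v = -3*(-1 - 5) = -3*(-6) = 18)
A = -1980 (A = ((6 - 1)*(-22))*18 = (5*(-22))*18 = -110*18 = -1980)
9861/A - 18828/t(166, 91) = 9861/(-1980) - 18828/166 = 9861*(-1/1980) - 18828*1/166 = -3287/660 - 9414/83 = -6486061/54780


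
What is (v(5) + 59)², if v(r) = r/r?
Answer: 3600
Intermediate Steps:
v(r) = 1
(v(5) + 59)² = (1 + 59)² = 60² = 3600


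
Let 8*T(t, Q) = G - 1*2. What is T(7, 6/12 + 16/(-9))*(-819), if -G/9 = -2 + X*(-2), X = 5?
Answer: -43407/4 ≈ -10852.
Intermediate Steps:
G = 108 (G = -9*(-2 + 5*(-2)) = -9*(-2 - 10) = -9*(-12) = 108)
T(t, Q) = 53/4 (T(t, Q) = (108 - 1*2)/8 = (108 - 2)/8 = (⅛)*106 = 53/4)
T(7, 6/12 + 16/(-9))*(-819) = (53/4)*(-819) = -43407/4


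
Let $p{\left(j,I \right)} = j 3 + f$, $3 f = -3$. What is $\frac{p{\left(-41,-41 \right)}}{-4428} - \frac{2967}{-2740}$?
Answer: $\frac{3369409}{3033180} \approx 1.1108$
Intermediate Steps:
$f = -1$ ($f = \frac{1}{3} \left(-3\right) = -1$)
$p{\left(j,I \right)} = -1 + 3 j$ ($p{\left(j,I \right)} = j 3 - 1 = 3 j - 1 = -1 + 3 j$)
$\frac{p{\left(-41,-41 \right)}}{-4428} - \frac{2967}{-2740} = \frac{-1 + 3 \left(-41\right)}{-4428} - \frac{2967}{-2740} = \left(-1 - 123\right) \left(- \frac{1}{4428}\right) - - \frac{2967}{2740} = \left(-124\right) \left(- \frac{1}{4428}\right) + \frac{2967}{2740} = \frac{31}{1107} + \frac{2967}{2740} = \frac{3369409}{3033180}$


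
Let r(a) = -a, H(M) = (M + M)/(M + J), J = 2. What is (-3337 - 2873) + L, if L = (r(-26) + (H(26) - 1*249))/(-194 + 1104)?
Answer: -19779624/3185 ≈ -6210.2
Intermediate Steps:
H(M) = 2*M/(2 + M) (H(M) = (M + M)/(M + 2) = (2*M)/(2 + M) = 2*M/(2 + M))
L = -774/3185 (L = (-1*(-26) + (2*26/(2 + 26) - 1*249))/(-194 + 1104) = (26 + (2*26/28 - 249))/910 = (26 + (2*26*(1/28) - 249))*(1/910) = (26 + (13/7 - 249))*(1/910) = (26 - 1730/7)*(1/910) = -1548/7*1/910 = -774/3185 ≈ -0.24301)
(-3337 - 2873) + L = (-3337 - 2873) - 774/3185 = -6210 - 774/3185 = -19779624/3185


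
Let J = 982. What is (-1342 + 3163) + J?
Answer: 2803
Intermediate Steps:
(-1342 + 3163) + J = (-1342 + 3163) + 982 = 1821 + 982 = 2803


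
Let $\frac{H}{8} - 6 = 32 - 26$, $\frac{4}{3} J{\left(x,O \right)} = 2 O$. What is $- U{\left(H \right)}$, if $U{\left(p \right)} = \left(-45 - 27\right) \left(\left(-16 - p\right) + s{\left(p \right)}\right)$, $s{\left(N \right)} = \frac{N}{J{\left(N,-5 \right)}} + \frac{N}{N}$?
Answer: $- \frac{44568}{5} \approx -8913.6$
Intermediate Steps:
$J{\left(x,O \right)} = \frac{3 O}{2}$ ($J{\left(x,O \right)} = \frac{3 \cdot 2 O}{4} = \frac{3 O}{2}$)
$H = 96$ ($H = 48 + 8 \left(32 - 26\right) = 48 + 8 \cdot 6 = 48 + 48 = 96$)
$s{\left(N \right)} = 1 - \frac{2 N}{15}$ ($s{\left(N \right)} = \frac{N}{\frac{3}{2} \left(-5\right)} + \frac{N}{N} = \frac{N}{- \frac{15}{2}} + 1 = N \left(- \frac{2}{15}\right) + 1 = - \frac{2 N}{15} + 1 = 1 - \frac{2 N}{15}$)
$U{\left(p \right)} = 1080 + \frac{408 p}{5}$ ($U{\left(p \right)} = \left(-45 - 27\right) \left(\left(-16 - p\right) - \left(-1 + \frac{2 p}{15}\right)\right) = - 72 \left(-15 - \frac{17 p}{15}\right) = 1080 + \frac{408 p}{5}$)
$- U{\left(H \right)} = - (1080 + \frac{408}{5} \cdot 96) = - (1080 + \frac{39168}{5}) = \left(-1\right) \frac{44568}{5} = - \frac{44568}{5}$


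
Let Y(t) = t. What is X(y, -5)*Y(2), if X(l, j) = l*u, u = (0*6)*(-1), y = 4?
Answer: 0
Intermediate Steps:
u = 0 (u = 0*(-1) = 0)
X(l, j) = 0 (X(l, j) = l*0 = 0)
X(y, -5)*Y(2) = 0*2 = 0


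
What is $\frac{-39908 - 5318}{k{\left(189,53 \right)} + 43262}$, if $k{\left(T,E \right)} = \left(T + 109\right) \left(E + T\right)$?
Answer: $- \frac{22613}{57689} \approx -0.39198$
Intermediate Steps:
$k{\left(T,E \right)} = \left(109 + T\right) \left(E + T\right)$
$\frac{-39908 - 5318}{k{\left(189,53 \right)} + 43262} = \frac{-39908 - 5318}{\left(189^{2} + 109 \cdot 53 + 109 \cdot 189 + 53 \cdot 189\right) + 43262} = - \frac{45226}{\left(35721 + 5777 + 20601 + 10017\right) + 43262} = - \frac{45226}{72116 + 43262} = - \frac{45226}{115378} = \left(-45226\right) \frac{1}{115378} = - \frac{22613}{57689}$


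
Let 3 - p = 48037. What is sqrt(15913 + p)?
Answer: 3*I*sqrt(3569) ≈ 179.22*I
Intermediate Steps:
p = -48034 (p = 3 - 1*48037 = 3 - 48037 = -48034)
sqrt(15913 + p) = sqrt(15913 - 48034) = sqrt(-32121) = 3*I*sqrt(3569)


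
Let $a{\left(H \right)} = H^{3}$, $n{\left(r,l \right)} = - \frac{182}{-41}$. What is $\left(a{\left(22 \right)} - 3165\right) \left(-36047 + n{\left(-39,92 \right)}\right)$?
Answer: $- \frac{11057965835}{41} \approx -2.6971 \cdot 10^{8}$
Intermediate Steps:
$n{\left(r,l \right)} = \frac{182}{41}$ ($n{\left(r,l \right)} = \left(-182\right) \left(- \frac{1}{41}\right) = \frac{182}{41}$)
$\left(a{\left(22 \right)} - 3165\right) \left(-36047 + n{\left(-39,92 \right)}\right) = \left(22^{3} - 3165\right) \left(-36047 + \frac{182}{41}\right) = \left(10648 - 3165\right) \left(- \frac{1477745}{41}\right) = 7483 \left(- \frac{1477745}{41}\right) = - \frac{11057965835}{41}$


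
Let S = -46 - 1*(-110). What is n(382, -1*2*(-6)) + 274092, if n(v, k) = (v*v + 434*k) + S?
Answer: 425288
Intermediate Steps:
S = 64 (S = -46 + 110 = 64)
n(v, k) = 64 + v² + 434*k (n(v, k) = (v*v + 434*k) + 64 = (v² + 434*k) + 64 = 64 + v² + 434*k)
n(382, -1*2*(-6)) + 274092 = (64 + 382² + 434*(-1*2*(-6))) + 274092 = (64 + 145924 + 434*(-2*(-6))) + 274092 = (64 + 145924 + 434*12) + 274092 = (64 + 145924 + 5208) + 274092 = 151196 + 274092 = 425288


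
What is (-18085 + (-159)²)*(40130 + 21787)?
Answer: 445554732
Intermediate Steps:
(-18085 + (-159)²)*(40130 + 21787) = (-18085 + 25281)*61917 = 7196*61917 = 445554732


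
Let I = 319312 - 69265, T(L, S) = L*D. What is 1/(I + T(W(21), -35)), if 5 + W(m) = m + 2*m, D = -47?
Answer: 1/247321 ≈ 4.0433e-6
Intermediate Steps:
W(m) = -5 + 3*m (W(m) = -5 + (m + 2*m) = -5 + 3*m)
T(L, S) = -47*L (T(L, S) = L*(-47) = -47*L)
I = 250047
1/(I + T(W(21), -35)) = 1/(250047 - 47*(-5 + 3*21)) = 1/(250047 - 47*(-5 + 63)) = 1/(250047 - 47*58) = 1/(250047 - 2726) = 1/247321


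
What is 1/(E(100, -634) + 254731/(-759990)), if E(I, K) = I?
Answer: 759990/75744269 ≈ 0.010034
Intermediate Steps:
1/(E(100, -634) + 254731/(-759990)) = 1/(100 + 254731/(-759990)) = 1/(100 + 254731*(-1/759990)) = 1/(100 - 254731/759990) = 1/(75744269/759990) = 759990/75744269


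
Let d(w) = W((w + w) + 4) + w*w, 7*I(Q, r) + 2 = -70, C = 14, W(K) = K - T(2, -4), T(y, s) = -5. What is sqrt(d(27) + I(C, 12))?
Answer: 12*sqrt(266)/7 ≈ 27.959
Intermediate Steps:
W(K) = 5 + K (W(K) = K - 1*(-5) = K + 5 = 5 + K)
I(Q, r) = -72/7 (I(Q, r) = -2/7 + (1/7)*(-70) = -2/7 - 10 = -72/7)
d(w) = 9 + w**2 + 2*w (d(w) = (5 + ((w + w) + 4)) + w*w = (5 + (2*w + 4)) + w**2 = (5 + (4 + 2*w)) + w**2 = (9 + 2*w) + w**2 = 9 + w**2 + 2*w)
sqrt(d(27) + I(C, 12)) = sqrt((9 + 27**2 + 2*27) - 72/7) = sqrt((9 + 729 + 54) - 72/7) = sqrt(792 - 72/7) = sqrt(5472/7) = 12*sqrt(266)/7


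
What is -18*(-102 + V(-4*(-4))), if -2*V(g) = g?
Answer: 1980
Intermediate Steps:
V(g) = -g/2
-18*(-102 + V(-4*(-4))) = -18*(-102 - (-2)*(-4)) = -18*(-102 - ½*16) = -18*(-102 - 8) = -18*(-110) = 1980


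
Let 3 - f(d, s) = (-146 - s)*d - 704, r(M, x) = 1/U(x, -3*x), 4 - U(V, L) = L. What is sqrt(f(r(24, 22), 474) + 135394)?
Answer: sqrt(6669383)/7 ≈ 368.93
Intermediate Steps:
U(V, L) = 4 - L
r(M, x) = 1/(4 + 3*x) (r(M, x) = 1/(4 - (-3)*x) = 1/(4 + 3*x))
f(d, s) = 707 - d*(-146 - s) (f(d, s) = 3 - ((-146 - s)*d - 704) = 3 - (d*(-146 - s) - 704) = 3 - (-704 + d*(-146 - s)) = 3 + (704 - d*(-146 - s)) = 707 - d*(-146 - s))
sqrt(f(r(24, 22), 474) + 135394) = sqrt((707 + 146/(4 + 3*22) + 474/(4 + 3*22)) + 135394) = sqrt((707 + 146/(4 + 66) + 474/(4 + 66)) + 135394) = sqrt((707 + 146/70 + 474/70) + 135394) = sqrt((707 + 146*(1/70) + (1/70)*474) + 135394) = sqrt((707 + 73/35 + 237/35) + 135394) = sqrt(5011/7 + 135394) = sqrt(952769/7) = sqrt(6669383)/7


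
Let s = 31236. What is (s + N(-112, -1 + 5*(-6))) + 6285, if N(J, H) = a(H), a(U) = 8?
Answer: 37529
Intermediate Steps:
N(J, H) = 8
(s + N(-112, -1 + 5*(-6))) + 6285 = (31236 + 8) + 6285 = 31244 + 6285 = 37529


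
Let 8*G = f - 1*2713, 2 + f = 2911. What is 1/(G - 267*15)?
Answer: -2/7961 ≈ -0.00025122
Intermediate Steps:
f = 2909 (f = -2 + 2911 = 2909)
G = 49/2 (G = (2909 - 1*2713)/8 = (2909 - 2713)/8 = (1/8)*196 = 49/2 ≈ 24.500)
1/(G - 267*15) = 1/(49/2 - 267*15) = 1/(49/2 - 4005) = 1/(-7961/2) = -2/7961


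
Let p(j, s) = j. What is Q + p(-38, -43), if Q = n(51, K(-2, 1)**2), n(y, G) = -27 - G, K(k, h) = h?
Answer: -66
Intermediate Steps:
Q = -28 (Q = -27 - 1*1**2 = -27 - 1*1 = -27 - 1 = -28)
Q + p(-38, -43) = -28 - 38 = -66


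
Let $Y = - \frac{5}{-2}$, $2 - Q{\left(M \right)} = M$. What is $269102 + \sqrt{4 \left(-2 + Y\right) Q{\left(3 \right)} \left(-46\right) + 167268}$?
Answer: $269102 + 8 \sqrt{2615} \approx 2.6951 \cdot 10^{5}$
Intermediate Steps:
$Q{\left(M \right)} = 2 - M$
$Y = \frac{5}{2}$ ($Y = \left(-5\right) \left(- \frac{1}{2}\right) = \frac{5}{2} \approx 2.5$)
$269102 + \sqrt{4 \left(-2 + Y\right) Q{\left(3 \right)} \left(-46\right) + 167268} = 269102 + \sqrt{4 \left(-2 + \frac{5}{2}\right) \left(2 - 3\right) \left(-46\right) + 167268} = 269102 + \sqrt{4 \cdot \frac{1}{2} \left(2 - 3\right) \left(-46\right) + 167268} = 269102 + \sqrt{2 \left(-1\right) \left(-46\right) + 167268} = 269102 + \sqrt{\left(-2\right) \left(-46\right) + 167268} = 269102 + \sqrt{92 + 167268} = 269102 + \sqrt{167360} = 269102 + 8 \sqrt{2615}$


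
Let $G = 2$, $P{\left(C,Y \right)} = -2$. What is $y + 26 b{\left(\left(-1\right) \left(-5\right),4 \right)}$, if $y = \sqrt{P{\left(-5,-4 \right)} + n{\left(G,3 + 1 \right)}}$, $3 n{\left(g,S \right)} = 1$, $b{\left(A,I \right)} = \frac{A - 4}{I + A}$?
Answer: $\frac{26}{9} + \frac{i \sqrt{15}}{3} \approx 2.8889 + 1.291 i$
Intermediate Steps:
$b{\left(A,I \right)} = \frac{-4 + A}{A + I}$
$n{\left(g,S \right)} = \frac{1}{3}$ ($n{\left(g,S \right)} = \frac{1}{3} \cdot 1 = \frac{1}{3}$)
$y = \frac{i \sqrt{15}}{3}$ ($y = \sqrt{-2 + \frac{1}{3}} = \sqrt{- \frac{5}{3}} = \frac{i \sqrt{15}}{3} \approx 1.291 i$)
$y + 26 b{\left(\left(-1\right) \left(-5\right),4 \right)} = \frac{i \sqrt{15}}{3} + 26 \frac{-4 - -5}{\left(-1\right) \left(-5\right) + 4} = \frac{i \sqrt{15}}{3} + 26 \frac{-4 + 5}{5 + 4} = \frac{i \sqrt{15}}{3} + 26 \cdot \frac{1}{9} \cdot 1 = \frac{i \sqrt{15}}{3} + 26 \cdot \frac{1}{9} = \frac{i \sqrt{15}}{3} + \frac{26}{9} = \frac{26}{9} + \frac{i \sqrt{15}}{3}$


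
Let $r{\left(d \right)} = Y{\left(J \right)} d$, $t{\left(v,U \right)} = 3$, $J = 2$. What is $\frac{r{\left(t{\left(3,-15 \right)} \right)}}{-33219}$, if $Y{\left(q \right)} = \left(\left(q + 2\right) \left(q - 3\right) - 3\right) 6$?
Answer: $\frac{14}{3691} \approx 0.003793$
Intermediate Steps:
$Y{\left(q \right)} = -18 + 6 \left(-3 + q\right) \left(2 + q\right)$ ($Y{\left(q \right)} = \left(\left(2 + q\right) \left(-3 + q\right) - 3\right) 6 = \left(\left(-3 + q\right) \left(2 + q\right) - 3\right) 6 = \left(-3 + \left(-3 + q\right) \left(2 + q\right)\right) 6 = -18 + 6 \left(-3 + q\right) \left(2 + q\right)$)
$r{\left(d \right)} = - 42 d$ ($r{\left(d \right)} = \left(-54 - 12 + 6 \cdot 2^{2}\right) d = \left(-54 - 12 + 6 \cdot 4\right) d = \left(-54 - 12 + 24\right) d = - 42 d$)
$\frac{r{\left(t{\left(3,-15 \right)} \right)}}{-33219} = \frac{\left(-42\right) 3}{-33219} = \left(-126\right) \left(- \frac{1}{33219}\right) = \frac{14}{3691}$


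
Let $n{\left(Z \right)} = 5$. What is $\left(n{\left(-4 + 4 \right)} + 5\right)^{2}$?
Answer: $100$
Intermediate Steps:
$\left(n{\left(-4 + 4 \right)} + 5\right)^{2} = \left(5 + 5\right)^{2} = 10^{2} = 100$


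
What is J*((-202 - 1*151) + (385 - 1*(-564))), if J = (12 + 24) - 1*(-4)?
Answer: 23840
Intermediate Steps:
J = 40 (J = 36 + 4 = 40)
J*((-202 - 1*151) + (385 - 1*(-564))) = 40*((-202 - 1*151) + (385 - 1*(-564))) = 40*((-202 - 151) + (385 + 564)) = 40*(-353 + 949) = 40*596 = 23840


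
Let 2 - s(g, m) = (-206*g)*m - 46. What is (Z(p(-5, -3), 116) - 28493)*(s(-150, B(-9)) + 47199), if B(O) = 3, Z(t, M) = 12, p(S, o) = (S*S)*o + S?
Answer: 1294546893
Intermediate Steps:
p(S, o) = S + o*S**2 (p(S, o) = S**2*o + S = o*S**2 + S = S + o*S**2)
s(g, m) = 48 + 206*g*m (s(g, m) = 2 - ((-206*g)*m - 46) = 2 - (-206*g*m - 46) = 2 - (-46 - 206*g*m) = 2 + (46 + 206*g*m) = 48 + 206*g*m)
(Z(p(-5, -3), 116) - 28493)*(s(-150, B(-9)) + 47199) = (12 - 28493)*((48 + 206*(-150)*3) + 47199) = -28481*((48 - 92700) + 47199) = -28481*(-92652 + 47199) = -28481*(-45453) = 1294546893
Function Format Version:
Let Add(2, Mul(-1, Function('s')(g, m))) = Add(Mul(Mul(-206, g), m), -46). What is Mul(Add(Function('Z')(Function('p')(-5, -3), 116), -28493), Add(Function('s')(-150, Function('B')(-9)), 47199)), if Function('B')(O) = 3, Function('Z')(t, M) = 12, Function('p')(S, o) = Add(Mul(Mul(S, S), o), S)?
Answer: 1294546893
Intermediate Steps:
Function('p')(S, o) = Add(S, Mul(o, Pow(S, 2))) (Function('p')(S, o) = Add(Mul(Pow(S, 2), o), S) = Add(Mul(o, Pow(S, 2)), S) = Add(S, Mul(o, Pow(S, 2))))
Function('s')(g, m) = Add(48, Mul(206, g, m)) (Function('s')(g, m) = Add(2, Mul(-1, Add(Mul(Mul(-206, g), m), -46))) = Add(2, Mul(-1, Add(Mul(-206, g, m), -46))) = Add(2, Mul(-1, Add(-46, Mul(-206, g, m)))) = Add(2, Add(46, Mul(206, g, m))) = Add(48, Mul(206, g, m)))
Mul(Add(Function('Z')(Function('p')(-5, -3), 116), -28493), Add(Function('s')(-150, Function('B')(-9)), 47199)) = Mul(Add(12, -28493), Add(Add(48, Mul(206, -150, 3)), 47199)) = Mul(-28481, Add(Add(48, -92700), 47199)) = Mul(-28481, Add(-92652, 47199)) = Mul(-28481, -45453) = 1294546893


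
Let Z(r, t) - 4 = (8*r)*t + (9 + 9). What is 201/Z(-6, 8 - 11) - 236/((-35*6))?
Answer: 40693/17430 ≈ 2.3347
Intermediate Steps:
Z(r, t) = 22 + 8*r*t (Z(r, t) = 4 + ((8*r)*t + (9 + 9)) = 4 + (8*r*t + 18) = 4 + (18 + 8*r*t) = 22 + 8*r*t)
201/Z(-6, 8 - 11) - 236/((-35*6)) = 201/(22 + 8*(-6)*(8 - 11)) - 236/((-35*6)) = 201/(22 + 8*(-6)*(-3)) - 236/(-210) = 201/(22 + 144) - 236*(-1/210) = 201/166 + 118/105 = 40693/17430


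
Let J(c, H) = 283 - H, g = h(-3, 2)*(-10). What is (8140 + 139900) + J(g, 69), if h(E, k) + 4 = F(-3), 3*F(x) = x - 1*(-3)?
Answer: 148254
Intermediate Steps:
F(x) = 1 + x/3 (F(x) = (x - 1*(-3))/3 = (x + 3)/3 = (3 + x)/3 = 1 + x/3)
h(E, k) = -4 (h(E, k) = -4 + (1 + (⅓)*(-3)) = -4 + (1 - 1) = -4 + 0 = -4)
g = 40 (g = -4*(-10) = 40)
(8140 + 139900) + J(g, 69) = (8140 + 139900) + (283 - 1*69) = 148040 + (283 - 69) = 148040 + 214 = 148254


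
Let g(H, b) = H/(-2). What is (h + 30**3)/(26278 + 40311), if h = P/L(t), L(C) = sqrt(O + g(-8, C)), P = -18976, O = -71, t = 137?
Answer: 27000/66589 + 18976*I*sqrt(67)/4461463 ≈ 0.40547 + 0.034815*I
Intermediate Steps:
g(H, b) = -H/2 (g(H, b) = H*(-1/2) = -H/2)
L(C) = I*sqrt(67) (L(C) = sqrt(-71 - 1/2*(-8)) = sqrt(-71 + 4) = sqrt(-67) = I*sqrt(67))
h = 18976*I*sqrt(67)/67 (h = -18976*(-I*sqrt(67)/67) = -(-18976)*I*sqrt(67)/67 = 18976*I*sqrt(67)/67 ≈ 2318.3*I)
(h + 30**3)/(26278 + 40311) = (18976*I*sqrt(67)/67 + 30**3)/(26278 + 40311) = (18976*I*sqrt(67)/67 + 27000)/66589 = (27000 + 18976*I*sqrt(67)/67)*(1/66589) = 27000/66589 + 18976*I*sqrt(67)/4461463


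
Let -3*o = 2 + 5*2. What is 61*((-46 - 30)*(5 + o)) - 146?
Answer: -4782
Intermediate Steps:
o = -4 (o = -(2 + 5*2)/3 = -(2 + 10)/3 = -⅓*12 = -4)
61*((-46 - 30)*(5 + o)) - 146 = 61*((-46 - 30)*(5 - 4)) - 146 = 61*(-76*1) - 146 = 61*(-76) - 146 = -4636 - 146 = -4782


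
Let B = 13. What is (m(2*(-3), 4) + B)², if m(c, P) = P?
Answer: 289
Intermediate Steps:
(m(2*(-3), 4) + B)² = (4 + 13)² = 17² = 289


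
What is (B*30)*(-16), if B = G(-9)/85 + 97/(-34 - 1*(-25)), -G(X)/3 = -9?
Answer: 256064/51 ≈ 5020.9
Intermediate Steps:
G(X) = 27 (G(X) = -3*(-9) = 27)
B = -8002/765 (B = 27/85 + 97/(-34 - 1*(-25)) = 27*(1/85) + 97/(-34 + 25) = 27/85 + 97/(-9) = 27/85 + 97*(-1/9) = 27/85 - 97/9 = -8002/765 ≈ -10.460)
(B*30)*(-16) = -8002/765*30*(-16) = -16004/51*(-16) = 256064/51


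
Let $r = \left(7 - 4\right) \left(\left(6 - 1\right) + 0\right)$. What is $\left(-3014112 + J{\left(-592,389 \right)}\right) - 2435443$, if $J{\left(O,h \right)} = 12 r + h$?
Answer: $-5448986$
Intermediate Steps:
$r = 15$ ($r = 3 \left(5 + 0\right) = 3 \cdot 5 = 15$)
$J{\left(O,h \right)} = 180 + h$ ($J{\left(O,h \right)} = 12 \cdot 15 + h = 180 + h$)
$\left(-3014112 + J{\left(-592,389 \right)}\right) - 2435443 = \left(-3014112 + \left(180 + 389\right)\right) - 2435443 = \left(-3014112 + 569\right) - 2435443 = -3013543 - 2435443 = -5448986$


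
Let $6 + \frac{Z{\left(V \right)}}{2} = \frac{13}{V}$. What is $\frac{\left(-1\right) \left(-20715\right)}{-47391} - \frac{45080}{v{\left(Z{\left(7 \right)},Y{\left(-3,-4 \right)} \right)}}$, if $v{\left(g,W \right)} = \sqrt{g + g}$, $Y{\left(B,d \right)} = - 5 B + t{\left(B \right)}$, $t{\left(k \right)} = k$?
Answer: $- \frac{6905}{15797} + \frac{22540 i \sqrt{203}}{29} \approx -0.43711 + 11074.0 i$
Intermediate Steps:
$Y{\left(B,d \right)} = - 4 B$ ($Y{\left(B,d \right)} = - 5 B + B = - 4 B$)
$Z{\left(V \right)} = -12 + \frac{26}{V}$ ($Z{\left(V \right)} = -12 + 2 \frac{13}{V} = -12 + \frac{26}{V}$)
$v{\left(g,W \right)} = \sqrt{2} \sqrt{g}$ ($v{\left(g,W \right)} = \sqrt{2 g} = \sqrt{2} \sqrt{g}$)
$\frac{\left(-1\right) \left(-20715\right)}{-47391} - \frac{45080}{v{\left(Z{\left(7 \right)},Y{\left(-3,-4 \right)} \right)}} = \frac{\left(-1\right) \left(-20715\right)}{-47391} - \frac{45080}{\sqrt{2} \sqrt{-12 + \frac{26}{7}}} = 20715 \left(- \frac{1}{47391}\right) - \frac{45080}{\sqrt{2} \sqrt{-12 + 26 \cdot \frac{1}{7}}} = - \frac{6905}{15797} - \frac{45080}{\sqrt{2} \sqrt{-12 + \frac{26}{7}}} = - \frac{6905}{15797} - \frac{45080}{\sqrt{2} \sqrt{- \frac{58}{7}}} = - \frac{6905}{15797} - \frac{45080}{\sqrt{2} \frac{i \sqrt{406}}{7}} = - \frac{6905}{15797} - \frac{45080}{\frac{2}{7} i \sqrt{203}} = - \frac{6905}{15797} - 45080 \left(- \frac{i \sqrt{203}}{58}\right) = - \frac{6905}{15797} + \frac{22540 i \sqrt{203}}{29}$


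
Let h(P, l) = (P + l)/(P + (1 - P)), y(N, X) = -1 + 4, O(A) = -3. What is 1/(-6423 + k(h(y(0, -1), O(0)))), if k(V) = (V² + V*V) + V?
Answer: -1/6423 ≈ -0.00015569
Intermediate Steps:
y(N, X) = 3
h(P, l) = P + l (h(P, l) = (P + l)/1 = (P + l)*1 = P + l)
k(V) = V + 2*V² (k(V) = (V² + V²) + V = 2*V² + V = V + 2*V²)
1/(-6423 + k(h(y(0, -1), O(0)))) = 1/(-6423 + (3 - 3)*(1 + 2*(3 - 3))) = 1/(-6423 + 0*(1 + 2*0)) = 1/(-6423 + 0*(1 + 0)) = 1/(-6423 + 0*1) = 1/(-6423 + 0) = 1/(-6423) = -1/6423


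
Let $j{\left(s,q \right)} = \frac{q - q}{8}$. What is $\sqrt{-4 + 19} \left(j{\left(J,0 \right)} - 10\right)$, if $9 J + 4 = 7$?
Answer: $- 10 \sqrt{15} \approx -38.73$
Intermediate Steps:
$J = \frac{1}{3}$ ($J = - \frac{4}{9} + \frac{1}{9} \cdot 7 = - \frac{4}{9} + \frac{7}{9} = \frac{1}{3} \approx 0.33333$)
$j{\left(s,q \right)} = 0$ ($j{\left(s,q \right)} = 0 \cdot \frac{1}{8} = 0$)
$\sqrt{-4 + 19} \left(j{\left(J,0 \right)} - 10\right) = \sqrt{-4 + 19} \left(0 - 10\right) = \sqrt{15} \left(-10\right) = - 10 \sqrt{15}$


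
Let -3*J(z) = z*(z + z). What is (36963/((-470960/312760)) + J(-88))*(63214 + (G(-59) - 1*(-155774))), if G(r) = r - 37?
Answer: -188591596882/29 ≈ -6.5032e+9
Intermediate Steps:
G(r) = -37 + r
J(z) = -2*z**2/3 (J(z) = -z*(z + z)/3 = -z*2*z/3 = -2*z**2/3)
(36963/((-470960/312760)) + J(-88))*(63214 + (G(-59) - 1*(-155774))) = (36963/((-470960/312760)) - 2/3*(-88)**2)*(63214 + ((-37 - 59) - 1*(-155774))) = (36963/((-470960*1/312760)) - 2/3*7744)*(63214 + (-96 + 155774)) = (36963/(-1682/1117) - 15488/3)*(63214 + 155678) = (36963*(-1117/1682) - 15488/3)*218892 = (-41287671/1682 - 15488/3)*218892 = -149913829/5046*218892 = -188591596882/29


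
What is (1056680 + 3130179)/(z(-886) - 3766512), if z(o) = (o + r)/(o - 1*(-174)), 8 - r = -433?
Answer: -33494872/30132091 ≈ -1.1116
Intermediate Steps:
r = 441 (r = 8 - 1*(-433) = 8 + 433 = 441)
z(o) = (441 + o)/(174 + o) (z(o) = (o + 441)/(o - 1*(-174)) = (441 + o)/(o + 174) = (441 + o)/(174 + o))
(1056680 + 3130179)/(z(-886) - 3766512) = (1056680 + 3130179)/((441 - 886)/(174 - 886) - 3766512) = 4186859/(-445/(-712) - 3766512) = 4186859/(-1/712*(-445) - 3766512) = 4186859/(5/8 - 3766512) = 4186859/(-30132091/8) = 4186859*(-8/30132091) = -33494872/30132091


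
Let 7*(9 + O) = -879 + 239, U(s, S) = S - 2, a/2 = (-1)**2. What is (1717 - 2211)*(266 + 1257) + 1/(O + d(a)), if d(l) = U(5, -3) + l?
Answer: -544710095/724 ≈ -7.5236e+5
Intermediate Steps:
a = 2 (a = 2*(-1)**2 = 2*1 = 2)
U(s, S) = -2 + S
O = -703/7 (O = -9 + (-879 + 239)/7 = -9 + (1/7)*(-640) = -9 - 640/7 = -703/7 ≈ -100.43)
d(l) = -5 + l (d(l) = (-2 - 3) + l = -5 + l)
(1717 - 2211)*(266 + 1257) + 1/(O + d(a)) = (1717 - 2211)*(266 + 1257) + 1/(-703/7 + (-5 + 2)) = -494*1523 + 1/(-703/7 - 3) = -752362 + 1/(-724/7) = -752362 - 7/724 = -544710095/724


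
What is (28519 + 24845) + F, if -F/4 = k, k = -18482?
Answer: 127292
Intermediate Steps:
F = 73928 (F = -4*(-18482) = 73928)
(28519 + 24845) + F = (28519 + 24845) + 73928 = 53364 + 73928 = 127292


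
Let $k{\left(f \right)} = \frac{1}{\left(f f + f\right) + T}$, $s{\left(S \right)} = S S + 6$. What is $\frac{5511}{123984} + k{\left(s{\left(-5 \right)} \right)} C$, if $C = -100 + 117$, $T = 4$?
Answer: $\frac{211019}{3430224} \approx 0.061518$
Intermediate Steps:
$s{\left(S \right)} = 6 + S^{2}$ ($s{\left(S \right)} = S^{2} + 6 = 6 + S^{2}$)
$C = 17$
$k{\left(f \right)} = \frac{1}{4 + f + f^{2}}$ ($k{\left(f \right)} = \frac{1}{\left(f f + f\right) + 4} = \frac{1}{\left(f^{2} + f\right) + 4} = \frac{1}{\left(f + f^{2}\right) + 4} = \frac{1}{4 + f + f^{2}}$)
$\frac{5511}{123984} + k{\left(s{\left(-5 \right)} \right)} C = \frac{5511}{123984} + \frac{1}{4 + \left(6 + \left(-5\right)^{2}\right) + \left(6 + \left(-5\right)^{2}\right)^{2}} \cdot 17 = 5511 \cdot \frac{1}{123984} + \frac{1}{4 + \left(6 + 25\right) + \left(6 + 25\right)^{2}} \cdot 17 = \frac{1837}{41328} + \frac{1}{4 + 31 + 31^{2}} \cdot 17 = \frac{1837}{41328} + \frac{1}{4 + 31 + 961} \cdot 17 = \frac{1837}{41328} + \frac{1}{996} \cdot 17 = \frac{1837}{41328} + \frac{17}{996} = \frac{211019}{3430224}$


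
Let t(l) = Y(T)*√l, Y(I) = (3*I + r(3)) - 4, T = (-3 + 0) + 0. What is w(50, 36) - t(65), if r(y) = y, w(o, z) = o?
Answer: 50 + 10*√65 ≈ 130.62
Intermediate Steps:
T = -3 (T = -3 + 0 = -3)
Y(I) = -1 + 3*I (Y(I) = (3*I + 3) - 4 = (3 + 3*I) - 4 = -1 + 3*I)
t(l) = -10*√l (t(l) = (-1 + 3*(-3))*√l = (-1 - 9)*√l = -10*√l)
w(50, 36) - t(65) = 50 - (-10)*√65 = 50 + 10*√65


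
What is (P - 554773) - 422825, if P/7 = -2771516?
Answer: -20378210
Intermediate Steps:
P = -19400612 (P = 7*(-2771516) = -19400612)
(P - 554773) - 422825 = (-19400612 - 554773) - 422825 = -19955385 - 422825 = -20378210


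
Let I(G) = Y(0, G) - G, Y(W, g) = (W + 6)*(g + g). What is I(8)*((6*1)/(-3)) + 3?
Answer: -173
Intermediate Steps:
Y(W, g) = 2*g*(6 + W) (Y(W, g) = (6 + W)*(2*g) = 2*g*(6 + W))
I(G) = 11*G (I(G) = 2*G*(6 + 0) - G = 2*G*6 - G = 12*G - G = 11*G)
I(8)*((6*1)/(-3)) + 3 = (11*8)*((6*1)/(-3)) + 3 = 88*(-⅓*6) + 3 = 88*(-2) + 3 = -176 + 3 = -173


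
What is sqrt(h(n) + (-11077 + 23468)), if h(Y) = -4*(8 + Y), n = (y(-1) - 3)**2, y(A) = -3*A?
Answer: sqrt(12359) ≈ 111.17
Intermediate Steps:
n = 0 (n = (-3*(-1) - 3)**2 = (3 - 3)**2 = 0**2 = 0)
h(Y) = -32 - 4*Y
sqrt(h(n) + (-11077 + 23468)) = sqrt((-32 - 4*0) + (-11077 + 23468)) = sqrt((-32 + 0) + 12391) = sqrt(-32 + 12391) = sqrt(12359)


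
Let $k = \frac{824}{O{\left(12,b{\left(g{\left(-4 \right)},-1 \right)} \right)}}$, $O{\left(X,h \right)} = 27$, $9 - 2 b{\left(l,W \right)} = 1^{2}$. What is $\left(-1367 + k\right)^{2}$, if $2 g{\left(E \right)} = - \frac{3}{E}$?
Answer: $\frac{1302127225}{729} \approx 1.7862 \cdot 10^{6}$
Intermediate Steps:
$g{\left(E \right)} = - \frac{3}{2 E}$ ($g{\left(E \right)} = \frac{\left(-3\right) \frac{1}{E}}{2} = - \frac{3}{2 E}$)
$b{\left(l,W \right)} = 4$ ($b{\left(l,W \right)} = \frac{9}{2} - \frac{1^{2}}{2} = \frac{9}{2} - \frac{1}{2} = 4$)
$k = \frac{824}{27} \approx 30.519$
$\left(-1367 + k\right)^{2} = \left(-1367 + \frac{824}{27}\right)^{2} = \left(- \frac{36085}{27}\right)^{2} = \frac{1302127225}{729}$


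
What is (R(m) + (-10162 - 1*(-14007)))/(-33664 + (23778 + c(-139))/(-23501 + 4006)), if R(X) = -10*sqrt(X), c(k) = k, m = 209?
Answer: -10708325/93757617 + 27850*sqrt(209)/93757617 ≈ -0.10992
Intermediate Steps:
(R(m) + (-10162 - 1*(-14007)))/(-33664 + (23778 + c(-139))/(-23501 + 4006)) = (-10*sqrt(209) + (-10162 - 1*(-14007)))/(-33664 + (23778 - 139)/(-23501 + 4006)) = (-10*sqrt(209) + (-10162 + 14007))/(-33664 + 23639/(-19495)) = (-10*sqrt(209) + 3845)/(-33664 + 23639*(-1/19495)) = (3845 - 10*sqrt(209))/(-33664 - 3377/2785) = (3845 - 10*sqrt(209))/(-93757617/2785) = (3845 - 10*sqrt(209))*(-2785/93757617) = -10708325/93757617 + 27850*sqrt(209)/93757617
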